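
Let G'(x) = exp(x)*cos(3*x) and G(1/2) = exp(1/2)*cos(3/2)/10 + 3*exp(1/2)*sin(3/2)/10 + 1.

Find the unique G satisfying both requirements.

For G(x) to be correct, d/dx[G] must agree with the stated G'(x) identically.
A general antiderivative is 3*exp(x)*sin(3*x)/10 + exp(x)*cos(3*x)/10 + C.
The condition gives C = exp(1/2)*cos(3/2)/10 + 3*exp(1/2)*sin(3/2)/10 + 1 - (exp(1/2)*cos(3/2)/10 + 3*exp(1/2)*sin(3/2)/10) = 1.
So G(x) = 3*exp(x)*sin(3*x)/10 + exp(x)*cos(3*x)/10 + 1.
Check: d/dx[3*exp(x)*sin(3*x)/10 + exp(x)*cos(3*x)/10 + 1] = exp(x)*cos(3*x) = G'(x).

G(x) = 3*exp(x)*sin(3*x)/10 + exp(x)*cos(3*x)/10 + 1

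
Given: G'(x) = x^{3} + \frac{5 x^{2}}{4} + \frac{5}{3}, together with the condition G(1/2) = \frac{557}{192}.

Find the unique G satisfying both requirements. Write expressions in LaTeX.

Integrate term by term and add the pieces.
A general antiderivative is \frac{x^{4}}{4} + \frac{5 x^{3}}{12} + \frac{5 x}{3} + C.
The condition gives C = \frac{557}{192} - (\frac{173}{192}) = 2.
So G(x) = \frac{3 x^{4} + 5 x^{3} + 20 x + 24}{12}.
Check: d/dx[\frac{3 x^{4} + 5 x^{3} + 20 x + 24}{12}] = x^{3} + \frac{5 x^{2}}{4} + \frac{5}{3} = G'(x).

G(x) = \frac{3 x^{4} + 5 x^{3} + 20 x + 24}{12}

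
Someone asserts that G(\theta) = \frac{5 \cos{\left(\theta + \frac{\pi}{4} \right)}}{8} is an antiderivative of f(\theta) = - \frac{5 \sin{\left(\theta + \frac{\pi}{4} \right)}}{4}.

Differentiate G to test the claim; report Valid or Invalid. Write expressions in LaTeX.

d/d\theta[G] = - \frac{5 \sin{\left(\theta + \frac{\pi}{4} \right)}}{8}
d/d\theta[G] - f(\theta) = \frac{5 \sin{\left(\theta + \frac{\pi}{4} \right)}}{8} != 0.

Invalid: d/d\theta[G] - f = \frac{5 \sin{\left(\theta + \frac{\pi}{4} \right)}}{8}, which is not 0.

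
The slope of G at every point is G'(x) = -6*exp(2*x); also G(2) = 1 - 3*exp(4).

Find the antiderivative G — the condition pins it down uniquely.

G(x) = 1 - 3*exp(2*x)

A first test for any G(x): its x-derivative must equal the given G'(x).
A general antiderivative is -3*exp(2*x) + C.
The condition gives C = 1 - 3*exp(4) - (-3*exp(4)) = 1.
So G(x) = 1 - 3*exp(2*x).
Check: d/dx[1 - 3*exp(2*x)] = -6*exp(2*x) = G'(x).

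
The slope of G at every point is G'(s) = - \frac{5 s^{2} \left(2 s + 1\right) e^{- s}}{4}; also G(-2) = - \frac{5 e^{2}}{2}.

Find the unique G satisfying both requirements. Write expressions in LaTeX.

G(s) = \frac{5 \left(2 s^{3} + 7 s^{2} + 14 s + 14\right) e^{- s}}{4}

Recognize the product-rule pattern: G'(s) = u'v + uv' with u = \frac{5 s^{3}}{2} + \frac{35 s^{2}}{4} + \frac{35 s}{2} + \frac{35}{2}, v = e^{- s}, so integration by parts undoes it.
A general antiderivative is \frac{\left(10 s^{3} + 35 s^{2} + 70 s + 70\right) e^{- s}}{4} + C.
The condition gives C = - \frac{5 e^{2}}{2} - (- \frac{5 e^{2}}{2}) = 0.
So G(s) = \frac{5 \left(2 s^{3} + 7 s^{2} + 14 s + 14\right) e^{- s}}{4}.
Check: d/ds[\frac{5 \left(2 s^{3} + 7 s^{2} + 14 s + 14\right) e^{- s}}{4}] = \frac{\left(- 10 s^{3} - 5 s^{2}\right) e^{- s}}{4}, which equals G'(s).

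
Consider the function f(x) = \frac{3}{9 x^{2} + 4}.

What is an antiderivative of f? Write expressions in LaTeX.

An antiderivative F(x) passes only if d/dx[F] lands on f(x) exactly.
Check: d/dx[\frac{\operatorname{atan}{\left(\frac{3 x}{2} \right)}}{2}] = \frac{3}{9 x^{2} + 4} = f(x).

An antiderivative is F(x) = \frac{\operatorname{atan}{\left(\frac{3 x}{2} \right)}}{2}.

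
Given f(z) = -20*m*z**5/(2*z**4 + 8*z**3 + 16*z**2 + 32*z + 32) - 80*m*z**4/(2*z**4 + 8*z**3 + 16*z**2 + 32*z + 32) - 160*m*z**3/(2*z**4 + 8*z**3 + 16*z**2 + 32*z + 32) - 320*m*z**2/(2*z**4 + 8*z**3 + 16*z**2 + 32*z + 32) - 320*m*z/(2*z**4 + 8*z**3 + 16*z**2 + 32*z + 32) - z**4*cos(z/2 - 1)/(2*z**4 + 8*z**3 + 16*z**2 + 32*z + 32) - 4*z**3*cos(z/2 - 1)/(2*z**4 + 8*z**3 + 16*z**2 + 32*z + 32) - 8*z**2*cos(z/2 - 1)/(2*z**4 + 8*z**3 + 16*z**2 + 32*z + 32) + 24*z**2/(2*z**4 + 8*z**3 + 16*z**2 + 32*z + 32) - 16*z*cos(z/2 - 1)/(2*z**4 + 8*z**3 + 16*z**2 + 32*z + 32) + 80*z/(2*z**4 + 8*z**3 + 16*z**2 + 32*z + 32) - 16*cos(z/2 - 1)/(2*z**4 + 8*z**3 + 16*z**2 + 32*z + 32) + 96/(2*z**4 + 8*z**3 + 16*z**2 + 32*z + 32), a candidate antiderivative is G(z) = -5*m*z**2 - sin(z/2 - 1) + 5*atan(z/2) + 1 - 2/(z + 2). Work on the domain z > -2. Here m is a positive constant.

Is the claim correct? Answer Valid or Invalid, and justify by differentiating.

Valid: G'(z) = f(z).

d/dz[G] = (-20*m*z**5 - 80*m*z**4 - 160*m*z**3 - 320*m*z**2 - 320*m*z - z**4*cos(z/2 - 1) - 4*z**3*cos(z/2 - 1) - 8*z**2*cos(z/2 - 1) + 24*z**2 - 16*z*cos(z/2 - 1) + 80*z - 16*cos(z/2 - 1) + 96)/(2*z**4 + 8*z**3 + 16*z**2 + 32*z + 32)
This equals f(z) exactly, so the claim holds.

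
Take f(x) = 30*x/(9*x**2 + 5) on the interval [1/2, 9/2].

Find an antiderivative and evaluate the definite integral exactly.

The substitution u = 3*x**2 + 5/3 works: f is exactly (dF/du)*(du/dx) for that inner function.
F(x) = 5*log(3*x**2 + 5/3)/3 is an antiderivative of f.
Check: d/dx[5*log(3*x**2 + 5/3)/3] = 30*x/(9*x**2 + 5) = f(x).
F(9/2) = 5*log(749/12)/3; F(1/2) = 5*log(29/12)/3.
Integral = F(9/2) - F(1/2) = -5*log(29/12)/3 + 5*log(749/12)/3.

Antiderivative: F(x) = 5*log(3*x**2 + 5/3)/3; value = -5*log(29/12)/3 + 5*log(749/12)/3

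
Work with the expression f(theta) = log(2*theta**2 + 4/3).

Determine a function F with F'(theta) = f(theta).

An antiderivative is F(theta) = theta*log(2*theta**2 + 4/3) - 2*theta + 2*sqrt(6)*atan(sqrt(6)*theta/2)/3.

For F(theta) to be correct the identity F'(theta) - f(theta) = 0 must hold.
Check: d/dtheta[theta*log(2*theta**2 + 4/3) - 2*theta + 2*sqrt(6)*atan(sqrt(6)*theta/2)/3] = log(theta**2 + 2/3) + log(2), which equals f(theta).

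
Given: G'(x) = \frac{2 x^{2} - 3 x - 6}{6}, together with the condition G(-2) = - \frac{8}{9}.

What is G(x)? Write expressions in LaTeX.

Check a candidate G(x) by differentiating: d/dx[G] must match the given G'(x).
A general antiderivative is \frac{x^{3}}{9} - \frac{x^{2}}{4} - x + C.
The condition gives C = - \frac{8}{9} - (\frac{1}{9}) = -1.
So G(x) = \frac{x^{3}}{9} - \frac{x^{2}}{4} - x - 1.
Check: d/dx[\frac{x^{3}}{9} - \frac{x^{2}}{4} - x - 1] = \frac{x^{2}}{3} - \frac{x}{2} - 1, which equals G'(x).

G(x) = \frac{x^{3}}{9} - \frac{x^{2}}{4} - x - 1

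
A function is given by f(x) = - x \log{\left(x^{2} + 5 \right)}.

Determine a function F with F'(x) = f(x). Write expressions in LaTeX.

For F(x) to be correct the identity F'(x) - f(x) = 0 must hold.
Check: d/dx[- \frac{x^{2} \log{\left(x^{2} + 5 \right)}}{2} + \frac{x^{2}}{2} - \frac{5 \log{\left(x^{2} + 5 \right)}}{2}] = - x \log{\left(x^{2} + 5 \right)} = f(x).

An antiderivative is F(x) = - \frac{x^{2} \log{\left(x^{2} + 5 \right)}}{2} + \frac{x^{2}}{2} - \frac{5 \log{\left(x^{2} + 5 \right)}}{2}.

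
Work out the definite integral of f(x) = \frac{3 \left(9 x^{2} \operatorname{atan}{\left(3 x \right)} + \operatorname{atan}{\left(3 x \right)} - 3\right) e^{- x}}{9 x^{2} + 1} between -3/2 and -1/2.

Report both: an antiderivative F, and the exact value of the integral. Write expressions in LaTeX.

f has the shape u'v + uv' for u = - 3 \operatorname{atan}{\left(3 x \right)} and v = e^{- x} — it is the derivative of the product u*v.
F(x) = - 3 e^{- x} \operatorname{atan}{\left(3 x \right)} is an antiderivative of f.
Check: d/dx[- 3 e^{- x} \operatorname{atan}{\left(3 x \right)}] = \frac{27 x^{2} \operatorname{atan}{\left(3 x \right)} + 3 \operatorname{atan}{\left(3 x \right)} - 9}{9 x^{2} e^{x} + e^{x}}, which equals f(x).
F(-1/2) = 3 e^{\frac{1}{2}} \operatorname{atan}{\left(\frac{3}{2} \right)}; F(-3/2) = 3 e^{\frac{3}{2}} \operatorname{atan}{\left(\frac{9}{2} \right)}.
Integral = F(-1/2) - F(-3/2) = - 3 e^{\frac{3}{2}} \operatorname{atan}{\left(\frac{9}{2} \right)} + 3 e^{\frac{1}{2}} \operatorname{atan}{\left(\frac{3}{2} \right)}.

Antiderivative: F(x) = - 3 e^{- x} \operatorname{atan}{\left(3 x \right)}; value = - 3 e^{\frac{3}{2}} \operatorname{atan}{\left(\frac{9}{2} \right)} + 3 e^{\frac{1}{2}} \operatorname{atan}{\left(\frac{3}{2} \right)}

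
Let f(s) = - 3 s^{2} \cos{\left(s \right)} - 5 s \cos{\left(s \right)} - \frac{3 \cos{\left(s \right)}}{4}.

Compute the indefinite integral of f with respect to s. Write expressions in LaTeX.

The integrand splits into summands that can be handled one at a time.
Check: d/ds[- \frac{12 s^{2} \sin{\left(s \right)} + 20 s \sin{\left(s \right)} + 24 s \cos{\left(s \right)} - 21 \sin{\left(s \right)} + 20 \cos{\left(s \right)}}{4}] = - 3 s^{2} \cos{\left(s \right)} - 5 s \cos{\left(s \right)} - \frac{3 \cos{\left(s \right)}}{4} = f(s).

F(s) = - \frac{12 s^{2} \sin{\left(s \right)} + 20 s \sin{\left(s \right)} + 24 s \cos{\left(s \right)} - 21 \sin{\left(s \right)} + 20 \cos{\left(s \right)}}{4} + C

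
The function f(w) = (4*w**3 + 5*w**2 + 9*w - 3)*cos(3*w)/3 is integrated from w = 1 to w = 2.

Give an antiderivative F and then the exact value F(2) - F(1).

A candidate is checked by its d/dw: the result must match f(w).
F(w) = 4*w**3*sin(3*w)/9 + 5*w**2*sin(3*w)/9 + 4*w**2*cos(3*w)/9 + 19*w*sin(3*w)/27 + 10*w*cos(3*w)/27 - 37*sin(3*w)/81 + 19*cos(3*w)/81 is an antiderivative of f.
Check: d/dw[4*w**3*sin(3*w)/9 + 5*w**2*sin(3*w)/9 + 4*w**2*cos(3*w)/9 + 19*w*sin(3*w)/27 + 10*w*cos(3*w)/27 - 37*sin(3*w)/81 + 19*cos(3*w)/81] = 4*w**3*cos(3*w)/3 + 5*w**2*cos(3*w)/3 + 3*w*cos(3*w) - cos(3*w), which equals f(w).
F(2) = 545*sin(6)/81 + 223*cos(6)/81; F(1) = 85*cos(3)/81 + 101*sin(3)/81.
Integral = F(2) - F(1) = 545*sin(6)/81 - 101*sin(3)/81 - 85*cos(3)/81 + 223*cos(6)/81.

Antiderivative: F(w) = 4*w**3*sin(3*w)/9 + 5*w**2*sin(3*w)/9 + 4*w**2*cos(3*w)/9 + 19*w*sin(3*w)/27 + 10*w*cos(3*w)/27 - 37*sin(3*w)/81 + 19*cos(3*w)/81; value = 545*sin(6)/81 - 101*sin(3)/81 - 85*cos(3)/81 + 223*cos(6)/81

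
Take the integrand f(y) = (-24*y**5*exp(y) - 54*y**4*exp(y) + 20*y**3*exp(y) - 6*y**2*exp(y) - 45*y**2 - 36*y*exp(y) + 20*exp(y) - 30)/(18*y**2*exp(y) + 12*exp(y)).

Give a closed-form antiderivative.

Since d/dy undoes antidifferentiation here, F'(y) = f(y) is required of F(y).
Check: d/dy[(-2*y**4*exp(y) - 6*y**3*exp(y) + 6*y**2*exp(y) + 10*y*exp(y) - 10*exp(y)*log(y**2 + 2/3) + 15)*exp(-y)/6] = (-24*y**5*exp(y) - 54*y**4*exp(y) + 20*y**3*exp(y) - 6*y**2*exp(y) - 45*y**2 - 36*y*exp(y) + 20*exp(y) - 30)/(18*y**2*exp(y) + 12*exp(y)) = f(y).

An antiderivative is F(y) = (-2*y**4*exp(y) - 6*y**3*exp(y) + 6*y**2*exp(y) + 10*y*exp(y) - 10*exp(y)*log(y**2 + 2/3) + 15)*exp(-y)/6.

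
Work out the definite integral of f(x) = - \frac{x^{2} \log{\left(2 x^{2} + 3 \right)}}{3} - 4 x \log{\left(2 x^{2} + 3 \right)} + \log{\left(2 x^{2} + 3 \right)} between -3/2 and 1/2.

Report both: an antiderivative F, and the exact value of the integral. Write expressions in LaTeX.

Integrate term by term and add the pieces.
F(x) = \frac{4 x^{3} + 108 x^{2} + 6 x \left(- x^{2} - 18 x + 9\right) \log{\left(2 x^{2} + 3 \right)} - 126 x - 162 \log{\left(x^{2} + \frac{3}{2} \right)} + 63 \sqrt{6} \operatorname{atan}{\left(\frac{\sqrt{6} x}{3} \right)}}{54} is an antiderivative of f.
Check: d/dx[\frac{4 x^{3} + 108 x^{2} + 6 x \left(- x^{2} - 18 x + 9\right) \log{\left(2 x^{2} + 3 \right)} - 126 x - 162 \log{\left(x^{2} + \frac{3}{2} \right)} + 63 \sqrt{6} \operatorname{atan}{\left(\frac{\sqrt{6} x}{3} \right)}}{54}] = - \frac{x^{2} \log{\left(2 x^{2} + 3 \right)}}{3} - 4 x \log{\left(2 x^{2} + 3 \right)} + \log{\left(2 x^{2} + 3 \right)} = f(x).
F(1/2) = - 3 \log{\left(\frac{7}{4} \right)} - \frac{71}{108} - \frac{\log{\left(\frac{7}{2} \right)}}{72} + \frac{7 \sqrt{6} \operatorname{atan}{\left(\frac{\sqrt{6}}{6} \right)}}{6}; F(-3/2) = - \frac{45 \log{\left(\frac{15}{2} \right)}}{8} - 3 \log{\left(\frac{15}{4} \right)} - \frac{7 \sqrt{6} \operatorname{atan}{\left(\frac{\sqrt{6}}{2} \right)}}{6} + \frac{31}{4}.
Integral = F(1/2) - F(-3/2) = - \frac{227}{27} - 3 \log{\left(\frac{7}{4} \right)} - \frac{\log{\left(\frac{7}{2} \right)}}{72} + \frac{7 \sqrt{6} \operatorname{atan}{\left(\frac{\sqrt{6}}{6} \right)}}{6} + \frac{7 \sqrt{6} \operatorname{atan}{\left(\frac{\sqrt{6}}{2} \right)}}{6} + 3 \log{\left(\frac{15}{4} \right)} + \frac{45 \log{\left(\frac{15}{2} \right)}}{8}.

Antiderivative: F(x) = \frac{4 x^{3} + 108 x^{2} + 6 x \left(- x^{2} - 18 x + 9\right) \log{\left(2 x^{2} + 3 \right)} - 126 x - 162 \log{\left(x^{2} + \frac{3}{2} \right)} + 63 \sqrt{6} \operatorname{atan}{\left(\frac{\sqrt{6} x}{3} \right)}}{54}; value = - \frac{227}{27} - 3 \log{\left(\frac{7}{4} \right)} - \frac{\log{\left(\frac{7}{2} \right)}}{72} + \frac{7 \sqrt{6} \operatorname{atan}{\left(\frac{\sqrt{6}}{6} \right)}}{6} + \frac{7 \sqrt{6} \operatorname{atan}{\left(\frac{\sqrt{6}}{2} \right)}}{6} + 3 \log{\left(\frac{15}{4} \right)} + \frac{45 \log{\left(\frac{15}{2} \right)}}{8}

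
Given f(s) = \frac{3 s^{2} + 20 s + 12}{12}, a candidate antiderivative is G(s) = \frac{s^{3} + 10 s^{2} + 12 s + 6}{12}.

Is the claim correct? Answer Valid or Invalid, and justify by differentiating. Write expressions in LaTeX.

Valid - differentiating G returns exactly f.

d/ds[G] = \frac{s^{2}}{4} + \frac{5 s}{3} + 1
This equals f(s) exactly, so the claim holds.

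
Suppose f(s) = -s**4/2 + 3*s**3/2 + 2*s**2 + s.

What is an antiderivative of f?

The integrand splits into summands that can be handled one at a time.
Check: d/ds[-s**5/10 + 3*s**4/8 + 2*s**3/3 + s**2/2] = -s**4/2 + 3*s**3/2 + 2*s**2 + s = f(s).

An antiderivative is F(s) = -s**5/10 + 3*s**4/8 + 2*s**3/3 + s**2/2.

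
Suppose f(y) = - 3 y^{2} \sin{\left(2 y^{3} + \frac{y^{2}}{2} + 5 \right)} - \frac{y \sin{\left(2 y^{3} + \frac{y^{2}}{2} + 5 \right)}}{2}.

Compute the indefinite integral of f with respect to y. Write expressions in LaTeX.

f matches the chain-rule pattern g'(h)*h' with inner function h(y) = 2 y^{3} + \frac{y^{2}}{2} + 5; substituting u = h(y) collapses the integral.
Check: d/dy[\frac{\cos{\left(2 y^{3} + \frac{y^{2}}{2} + 5 \right)}}{2}] = - 3 y^{2} \sin{\left(2 y^{3} + \frac{y^{2}}{2} + 5 \right)} - \frac{y \sin{\left(2 y^{3} + \frac{y^{2}}{2} + 5 \right)}}{2} = f(y).

F(y) = \frac{\cos{\left(2 y^{3} + \frac{y^{2}}{2} + 5 \right)}}{2} + C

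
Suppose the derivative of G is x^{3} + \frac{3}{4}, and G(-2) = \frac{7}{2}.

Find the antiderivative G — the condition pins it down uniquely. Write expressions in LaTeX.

G(x) = \frac{x^{4}}{4} + \frac{3 x}{4} + 1

Whatever form G(x) takes, its d/dx must return the stated G'(x).
A general antiderivative is \frac{x^{4}}{4} + \frac{3 x}{4} + C.
The condition gives C = \frac{7}{2} - (\frac{5}{2}) = 1.
So G(x) = \frac{x^{4}}{4} + \frac{3 x}{4} + 1.
Check: d/dx[\frac{x^{4}}{4} + \frac{3 x}{4} + 1] = x^{3} + \frac{3}{4} = G'(x).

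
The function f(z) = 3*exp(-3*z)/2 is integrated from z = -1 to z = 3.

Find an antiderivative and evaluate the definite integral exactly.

Antiderivative: F(z) = -exp(-3*z)/2; value = -exp(-9)/2 + exp(3)/2

An antiderivative F(z) passes only if d/dz[F] lands on f(z) exactly.
F(z) = -exp(-3*z)/2 is an antiderivative of f.
Check: d/dz[-exp(-3*z)/2] = 3*exp(-3*z)/2 = f(z).
F(3) = -exp(-9)/2; F(-1) = -exp(3)/2.
Integral = F(3) - F(-1) = -exp(-9)/2 + exp(3)/2.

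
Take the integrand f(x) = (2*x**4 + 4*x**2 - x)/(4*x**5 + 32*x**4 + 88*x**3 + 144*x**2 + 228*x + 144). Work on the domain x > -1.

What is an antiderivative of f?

An antiderivative is F(x) = 7*log(x + 1)/96 - 67*log(x + 3)/32 + 145*log(x + 4)/57 - 7*log(x**2 + 3)/608 - 5*sqrt(3)*atan(sqrt(3)*x/3)/456.

The denominator factors as 4*(x + 1)*(x + 3)*(x + 4)*(x**2 + 3); partial fractions split f into directly integrable pieces: -(7*x + 10)/(304*(x**2 + 3)) + 145/(57*(x + 4)) - 67/(32*(x + 3)) + 7/(96*(x + 1)).
Check: d/dx[7*log(x + 1)/96 - 67*log(x + 3)/32 + 145*log(x + 4)/57 - 7*log(x**2 + 3)/608 - 5*sqrt(3)*atan(sqrt(3)*x/3)/456] = (2*x**4 + 4*x**2 - x)/(4*x**5 + 32*x**4 + 88*x**3 + 144*x**2 + 228*x + 144) = f(x).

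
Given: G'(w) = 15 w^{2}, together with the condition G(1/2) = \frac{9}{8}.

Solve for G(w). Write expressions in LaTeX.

G(w) = 5 w^{3} + \frac{1}{2}

Check a candidate G(w) by differentiating: d/dw[G] must match the given G'(w).
A general antiderivative is 5 w^{3} + C.
The condition gives C = \frac{9}{8} - (\frac{5}{8}) = \frac{1}{2}.
So G(w) = 5 w^{3} + \frac{1}{2}.
Check: d/dw[5 w^{3} + \frac{1}{2}] = 15 w^{2} = G'(w).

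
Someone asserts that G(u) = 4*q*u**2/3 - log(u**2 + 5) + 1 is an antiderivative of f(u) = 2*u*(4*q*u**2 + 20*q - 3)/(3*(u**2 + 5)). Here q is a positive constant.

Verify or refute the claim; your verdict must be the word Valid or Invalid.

Valid - the claim checks out under differentiation.

d/du[G] = (8*q*u**3 + 40*q*u - 6*u)/(3*u**2 + 15)
This equals f(u) exactly, so the claim holds.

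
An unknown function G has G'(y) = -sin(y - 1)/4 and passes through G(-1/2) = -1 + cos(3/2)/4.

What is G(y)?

Whatever form G(y) takes, its d/dy must return the stated G'(y).
A general antiderivative is cos(y - 1)/4 + C.
The condition gives C = -1 + cos(3/2)/4 - (cos(3/2)/4) = -1.
So G(y) = (cos(y - 1) - 4)/4.
Check: d/dy[(cos(y - 1) - 4)/4] = -sin(y - 1)/4 = G'(y).

G(y) = (cos(y - 1) - 4)/4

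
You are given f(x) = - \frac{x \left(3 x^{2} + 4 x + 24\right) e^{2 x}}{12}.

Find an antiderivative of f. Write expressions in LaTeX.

Recognize the product-rule pattern: f = u'v + uv' with u = - \frac{x^{3}}{8} + \frac{x^{2}}{48} - \frac{49 x}{48} + \frac{49}{96}, v = e^{2 x}, so integration by parts undoes it.
Check: d/dx[- \frac{x^{3} e^{2 x}}{8} + \frac{x^{2} e^{2 x}}{48} - \frac{49 x e^{2 x}}{48} + \frac{49 e^{2 x}}{96}] = - \frac{x^{3} e^{2 x}}{4} - \frac{x^{2} e^{2 x}}{3} - 2 x e^{2 x}, which equals f(x).

An antiderivative is F(x) = - \frac{x^{3} e^{2 x}}{8} + \frac{x^{2} e^{2 x}}{48} - \frac{49 x e^{2 x}}{48} + \frac{49 e^{2 x}}{96}.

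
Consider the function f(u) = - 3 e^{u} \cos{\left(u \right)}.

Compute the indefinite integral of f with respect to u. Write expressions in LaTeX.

Differentiate the proposed F(u) back; it has to land on f(u) exactly.
Check: d/du[- \frac{3 e^{u} \sin{\left(u \right)}}{2} - \frac{3 e^{u} \cos{\left(u \right)}}{2}] = - 3 e^{u} \cos{\left(u \right)} = f(u).

F(u) = - \frac{3 e^{u} \sin{\left(u \right)}}{2} - \frac{3 e^{u} \cos{\left(u \right)}}{2} + C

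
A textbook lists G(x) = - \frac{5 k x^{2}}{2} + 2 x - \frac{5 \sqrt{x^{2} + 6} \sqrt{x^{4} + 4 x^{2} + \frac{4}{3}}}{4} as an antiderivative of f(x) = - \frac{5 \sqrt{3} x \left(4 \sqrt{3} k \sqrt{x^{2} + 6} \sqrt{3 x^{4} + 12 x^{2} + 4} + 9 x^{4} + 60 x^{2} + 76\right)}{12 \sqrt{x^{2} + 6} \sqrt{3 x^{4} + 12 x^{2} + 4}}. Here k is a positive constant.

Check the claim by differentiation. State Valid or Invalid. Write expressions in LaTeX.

d/dx[G] = \frac{\sqrt{3} \left(- 20 \sqrt{3} k x \sqrt{x^{2} + 6} \sqrt{3 x^{4} + 12 x^{2} + 4} - 45 x^{5} - 300 x^{3} - 380 x + 8 \sqrt{3} \sqrt{x^{2} + 6} \sqrt{3 x^{4} + 12 x^{2} + 4}\right)}{12 \sqrt{x^{2} + 6} \sqrt{3 x^{4} + 12 x^{2} + 4}}
d/dx[G] - f(x) = 2 != 0.

Invalid: d/dx[G] - f = 2, which is not 0.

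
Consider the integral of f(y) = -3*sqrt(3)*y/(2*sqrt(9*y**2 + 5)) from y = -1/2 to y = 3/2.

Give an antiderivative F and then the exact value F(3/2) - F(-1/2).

Antiderivative: F(y) = -sqrt(3)*sqrt(9*y**2 + 5)/6; value = -sqrt(303)/12 + sqrt(87)/12

f matches the chain-rule pattern g'(h)*h' with inner function h(y) = 3*y**2 + 5/3; substituting u = h(y) collapses the integral.
F(y) = -sqrt(3)*sqrt(9*y**2 + 5)/6 is an antiderivative of f.
Check: d/dy[-sqrt(3)*sqrt(9*y**2 + 5)/6] = -3*sqrt(3)*y/(2*sqrt(9*y**2 + 5)) = f(y).
F(3/2) = -sqrt(303)/12; F(-1/2) = -sqrt(87)/12.
Integral = F(3/2) - F(-1/2) = -sqrt(303)/12 + sqrt(87)/12.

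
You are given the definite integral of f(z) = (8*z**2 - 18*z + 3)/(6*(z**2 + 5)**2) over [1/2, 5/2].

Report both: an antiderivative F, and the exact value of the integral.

Antiderivative: F(z) = (43*sqrt(5)*z**2*atan(sqrt(5)*z/5) - 185*z + 215*sqrt(5)*atan(sqrt(5)*z/5) + 450)/(300*(z**2 + 5)); value = -218/945 - 43*sqrt(5)*atan(sqrt(5)/10)/300 + 43*sqrt(5)*atan(sqrt(5)/2)/300

Check any antiderivative F(z) by computing F'(z) and comparing it with f(z).
F(z) = (43*sqrt(5)*z**2*atan(sqrt(5)*z/5) - 185*z + 215*sqrt(5)*atan(sqrt(5)*z/5) + 450)/(300*(z**2 + 5)) is an antiderivative of f.
Check: d/dz[(43*sqrt(5)*z**2*atan(sqrt(5)*z/5) - 185*z + 215*sqrt(5)*atan(sqrt(5)*z/5) + 450)/(300*(z**2 + 5))] = (8*z**2 - 18*z + 3)/(6*z**4 + 60*z**2 + 150), which equals f(z).
F(5/2) = -1/270 + 43*sqrt(5)*atan(sqrt(5)/2)/300; F(1/2) = 43*sqrt(5)*atan(sqrt(5)/10)/300 + 143/630.
Integral = F(5/2) - F(1/2) = -218/945 - 43*sqrt(5)*atan(sqrt(5)/10)/300 + 43*sqrt(5)*atan(sqrt(5)/2)/300.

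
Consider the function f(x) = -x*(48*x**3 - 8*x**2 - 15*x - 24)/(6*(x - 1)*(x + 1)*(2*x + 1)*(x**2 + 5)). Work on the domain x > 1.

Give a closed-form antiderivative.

The denominator factors as 6*(x - 1)*(x + 1)*(2*x + 1)*(x**2 + 5); partial fractions split f into directly integrable pieces: -(362*x - 205)/(108*(x**2 + 5)) + 14/(27*(2*x + 1)) - 65/(72*(x + 1)) - 1/(216*(x - 1)).
Check: d/dx[-log(x - 1)/216 + 7*log(x + 1/2)/27 - 65*log(x + 1)/72 - 181*log(x**2 + 5)/108 + 41*sqrt(5)*atan(sqrt(5)*x/5)/108] = (-48*x**4 + 8*x**3 + 15*x**2 + 24*x)/(12*x**5 + 6*x**4 + 48*x**3 + 24*x**2 - 60*x - 30), which equals f(x).

An antiderivative is F(x) = -log(x - 1)/216 + 7*log(x + 1/2)/27 - 65*log(x + 1)/72 - 181*log(x**2 + 5)/108 + 41*sqrt(5)*atan(sqrt(5)*x/5)/108.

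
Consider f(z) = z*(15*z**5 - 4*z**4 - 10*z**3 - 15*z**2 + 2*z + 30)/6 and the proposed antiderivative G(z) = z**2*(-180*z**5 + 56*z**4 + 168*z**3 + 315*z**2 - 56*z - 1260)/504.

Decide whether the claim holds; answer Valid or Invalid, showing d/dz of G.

Invalid: d/dz[G] - f = -5*z**6 + 4*z**5/3 + 10*z**4/3 + 5*z**3 - 2*z**2/3 - 10*z, which is not 0.

d/dz[G] = -5*z**6/2 + 2*z**5/3 + 5*z**4/3 + 5*z**3/2 - z**2/3 - 5*z
d/dz[G] - f(z) = -5*z**6 + 4*z**5/3 + 10*z**4/3 + 5*z**3 - 2*z**2/3 - 10*z != 0.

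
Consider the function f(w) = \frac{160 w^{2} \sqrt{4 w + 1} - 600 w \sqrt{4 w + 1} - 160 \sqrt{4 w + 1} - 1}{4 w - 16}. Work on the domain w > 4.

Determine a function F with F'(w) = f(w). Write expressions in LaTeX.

An antiderivative F(w) passes only if d/dw[F] lands on f(w) exactly.
Check: d/dw[\frac{64 w^{2} \sqrt{4 w + 1} + 32 w \sqrt{4 w + 1} + 4 \sqrt{4 w + 1} - \log{\left(w - 4 \right)}}{4}] = \frac{640 w^{3} - 2240 w^{2} - 1240 w - \sqrt{4 w + 1} - 160}{4 w \sqrt{4 w + 1} - 16 \sqrt{4 w + 1}}, which equals f(w).

An antiderivative is F(w) = \frac{64 w^{2} \sqrt{4 w + 1} + 32 w \sqrt{4 w + 1} + 4 \sqrt{4 w + 1} - \log{\left(w - 4 \right)}}{4}.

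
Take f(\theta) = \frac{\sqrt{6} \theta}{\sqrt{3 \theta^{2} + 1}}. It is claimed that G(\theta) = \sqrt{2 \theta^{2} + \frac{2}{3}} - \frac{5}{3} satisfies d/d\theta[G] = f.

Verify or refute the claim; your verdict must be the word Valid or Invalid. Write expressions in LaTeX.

d/d\theta[G] = \frac{\sqrt{6} \theta}{\sqrt{3 \theta^{2} + 1}}
This equals f(\theta) exactly, so the claim holds.

Valid - the claim checks out under differentiation.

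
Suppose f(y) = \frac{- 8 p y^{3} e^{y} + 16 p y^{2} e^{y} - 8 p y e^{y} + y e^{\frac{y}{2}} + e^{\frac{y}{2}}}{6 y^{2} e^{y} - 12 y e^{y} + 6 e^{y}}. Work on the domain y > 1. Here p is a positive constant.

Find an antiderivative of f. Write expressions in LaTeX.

Differentiate the proposed F(y) back; it has to land on f(y) exactly.
Check: d/dy[\frac{- 2 p y^{3} e^{\frac{y}{2}} + 2 p y^{2} e^{\frac{y}{2}} - 1}{3 y e^{\frac{y}{2}} - 3 e^{\frac{y}{2}}}] = \frac{- 8 p y^{3} e^{\frac{y}{2}} + 16 p y^{2} e^{\frac{y}{2}} - 8 p y e^{\frac{y}{2}} + y + 1}{6 y^{2} e^{\frac{y}{2}} - 12 y e^{\frac{y}{2}} + 6 e^{\frac{y}{2}}}, which equals f(y).

An antiderivative is F(y) = \frac{- 2 p y^{3} e^{\frac{y}{2}} + 2 p y^{2} e^{\frac{y}{2}} - 1}{3 y e^{\frac{y}{2}} - 3 e^{\frac{y}{2}}}.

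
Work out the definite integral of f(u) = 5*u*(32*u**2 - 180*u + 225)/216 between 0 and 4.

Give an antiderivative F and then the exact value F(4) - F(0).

Antiderivative: F(u) = 5*u**2*(4*u - 15)**2/432; value = 5/27

The substitution w = u**2/3 - 5*u/4 works: f is exactly (dF/dw)*(dw/du) for that inner function.
F(u) = 5*u**2*(4*u - 15)**2/432 is an antiderivative of f.
Check: d/du[5*u**2*(4*u - 15)**2/432] = 20*u**3/27 - 25*u**2/6 + 125*u/24, which equals f(u).
F(4) = 5/27; F(0) = 0.
Integral = F(4) - F(0) = 5/27.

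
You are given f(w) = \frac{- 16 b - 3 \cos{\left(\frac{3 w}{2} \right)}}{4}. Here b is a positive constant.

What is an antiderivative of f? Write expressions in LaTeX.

An antiderivative is F(w) = - 4 b w - \frac{\sin{\left(\frac{3 w}{2} \right)}}{2}.

Differentiate the proposed F(w) back; it has to land on f(w) exactly.
Check: d/dw[- 4 b w - \frac{\sin{\left(\frac{3 w}{2} \right)}}{2}] = - 4 b - \frac{3 \cos{\left(\frac{3 w}{2} \right)}}{4}, which equals f(w).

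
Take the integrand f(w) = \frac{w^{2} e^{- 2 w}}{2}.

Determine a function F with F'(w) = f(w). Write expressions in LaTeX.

Recognize the product-rule pattern: f = u'v + uv' with u = - \frac{w^{2}}{4} - \frac{w}{4} - \frac{1}{8}, v = e^{- 2 w}, so integration by parts undoes it.
Check: d/dw[\frac{\left(- 2 w^{2} - 2 w - 1\right) e^{- 2 w}}{8}] = \frac{w^{2} e^{- 2 w}}{2} = f(w).

An antiderivative is F(w) = \frac{\left(- 2 w^{2} - 2 w - 1\right) e^{- 2 w}}{8}.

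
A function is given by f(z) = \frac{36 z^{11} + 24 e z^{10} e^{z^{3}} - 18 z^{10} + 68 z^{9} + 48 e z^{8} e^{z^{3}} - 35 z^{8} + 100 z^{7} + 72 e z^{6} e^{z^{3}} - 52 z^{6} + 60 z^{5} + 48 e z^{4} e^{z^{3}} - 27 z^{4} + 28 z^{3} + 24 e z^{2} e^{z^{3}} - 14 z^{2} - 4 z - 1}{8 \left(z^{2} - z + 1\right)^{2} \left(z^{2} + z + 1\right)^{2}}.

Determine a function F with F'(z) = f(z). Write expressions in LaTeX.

An antiderivative F(z) passes only if d/dz[F] lands on f(z) exactly.
Check: d/dz[- \frac{z}{4 \left(z^{4} + z^{2} + 1\right)} + \frac{\left(- \frac{3 z^{2}}{2} + \frac{z}{2} + \frac{1}{4}\right)^{2}}{2} + e^{z^{3} + 1}] = \frac{36 z^{11} + 24 e z^{10} e^{z^{3}} - 18 z^{10} + 68 z^{9} + 48 e z^{8} e^{z^{3}} - 35 z^{8} + 100 z^{7} + 72 e z^{6} e^{z^{3}} - 52 z^{6} + 60 z^{5} + 48 e z^{4} e^{z^{3}} - 27 z^{4} + 28 z^{3} + 24 e z^{2} e^{z^{3}} - 14 z^{2} - 4 z - 1}{8 z^{8} + 16 z^{6} + 24 z^{4} + 16 z^{2} + 8}, which equals f(z).

An antiderivative is F(z) = - \frac{z}{4 \left(z^{4} + z^{2} + 1\right)} + \frac{\left(- \frac{3 z^{2}}{2} + \frac{z}{2} + \frac{1}{4}\right)^{2}}{2} + e^{z^{3} + 1}.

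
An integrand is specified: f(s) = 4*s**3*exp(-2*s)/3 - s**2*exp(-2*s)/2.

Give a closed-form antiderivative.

f has the shape u'v + uv' for u = -2*s**3/3 - 3*s**2/4 - 3*s/4 - 3/8 and v = exp(-2*s) — it is the derivative of the product u*v.
Check: d/ds[(-16*s**3 - 18*s**2 - 18*s - 9)*exp(-2*s)/24] = (8*s**3 - 3*s**2)*exp(-2*s)/6, which equals f(s).

An antiderivative is F(s) = (-16*s**3 - 18*s**2 - 18*s - 9)*exp(-2*s)/24.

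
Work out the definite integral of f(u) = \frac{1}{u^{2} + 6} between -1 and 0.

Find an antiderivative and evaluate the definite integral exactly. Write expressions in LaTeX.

Antiderivative: F(u) = \frac{\sqrt{6} \operatorname{atan}{\left(\frac{\sqrt{6} u}{6} \right)}}{6}; value = \frac{\sqrt{6} \operatorname{atan}{\left(\frac{\sqrt{6}}{6} \right)}}{6}

Since d/du undoes antidifferentiation here, F'(u) = f(u) is required of F(u).
F(u) = \frac{\sqrt{6} \operatorname{atan}{\left(\frac{\sqrt{6} u}{6} \right)}}{6} is an antiderivative of f.
Check: d/du[\frac{\sqrt{6} \operatorname{atan}{\left(\frac{\sqrt{6} u}{6} \right)}}{6}] = \frac{1}{u^{2} + 6} = f(u).
F(0) = 0; F(-1) = - \frac{\sqrt{6} \operatorname{atan}{\left(\frac{\sqrt{6}}{6} \right)}}{6}.
Integral = F(0) - F(-1) = \frac{\sqrt{6} \operatorname{atan}{\left(\frac{\sqrt{6}}{6} \right)}}{6}.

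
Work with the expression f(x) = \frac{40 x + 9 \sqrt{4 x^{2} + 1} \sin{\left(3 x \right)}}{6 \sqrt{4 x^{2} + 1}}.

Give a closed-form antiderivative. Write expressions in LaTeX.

Recover f(x) by differentiating a candidate F(x); any mismatch rules it out.
Check: d/dx[\frac{5 \sqrt{4 x^{2} + 1}}{3} - \frac{\cos{\left(3 x \right)}}{2}] = \frac{40 x + 9 \sqrt{4 x^{2} + 1} \sin{\left(3 x \right)}}{6 \sqrt{4 x^{2} + 1}} = f(x).

An antiderivative is F(x) = \frac{5 \sqrt{4 x^{2} + 1}}{3} - \frac{\cos{\left(3 x \right)}}{2}.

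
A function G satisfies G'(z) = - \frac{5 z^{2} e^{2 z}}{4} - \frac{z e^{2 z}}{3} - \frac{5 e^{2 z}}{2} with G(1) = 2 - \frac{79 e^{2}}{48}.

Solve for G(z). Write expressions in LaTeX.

G(z) = - \frac{30 z^{2} e^{2 z} - 22 z e^{2 z} + 71 e^{2 z} - 96}{48}

Recognize the product-rule pattern: G'(z) = u'v + uv' with u = - \frac{5 z^{2}}{8} + \frac{11 z}{24} - \frac{71}{48}, v = e^{2 z}, so integration by parts undoes it.
A general antiderivative is \frac{\left(- 30 z^{2} + 22 z - 71\right) e^{2 z}}{48} + C.
The condition gives C = 2 - \frac{79 e^{2}}{48} - (- \frac{79 e^{2}}{48}) = 2.
So G(z) = - \frac{30 z^{2} e^{2 z} - 22 z e^{2 z} + 71 e^{2 z} - 96}{48}.
Check: d/dz[- \frac{30 z^{2} e^{2 z} - 22 z e^{2 z} + 71 e^{2 z} - 96}{48}] = - \frac{5 z^{2} e^{2 z}}{4} - \frac{z e^{2 z}}{3} - \frac{5 e^{2 z}}{2} = G'(z).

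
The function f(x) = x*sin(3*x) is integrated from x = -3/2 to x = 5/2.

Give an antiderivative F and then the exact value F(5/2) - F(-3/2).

Antiderivative: F(x) = -x*cos(3*x)/3 + sin(3*x)/9; value = -5*cos(15/2)/6 + sin(9/2)/9 + sin(15/2)/9 - cos(9/2)/2

A first test for any F(x): its x-derivative must equal f(x) identically.
F(x) = -x*cos(3*x)/3 + sin(3*x)/9 is an antiderivative of f.
Check: d/dx[-x*cos(3*x)/3 + sin(3*x)/9] = x*sin(3*x) = f(x).
F(5/2) = -5*cos(15/2)/6 + sin(15/2)/9; F(-3/2) = cos(9/2)/2 - sin(9/2)/9.
Integral = F(5/2) - F(-3/2) = -5*cos(15/2)/6 + sin(9/2)/9 + sin(15/2)/9 - cos(9/2)/2.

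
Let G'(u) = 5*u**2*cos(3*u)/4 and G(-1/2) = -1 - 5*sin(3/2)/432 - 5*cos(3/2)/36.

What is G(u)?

G(u) = 5*u**2*sin(3*u)/12 + 5*u*cos(3*u)/18 - 5*sin(3*u)/54 - 1

Differentiate the proposed G(u) back; it has to land on the given G'(u).
A general antiderivative is 5*u**2*sin(3*u)/12 + 5*u*cos(3*u)/18 - 5*sin(3*u)/54 + C.
The condition gives C = -1 - 5*sin(3/2)/432 - 5*cos(3/2)/36 - (-5*sin(3/2)/432 - 5*cos(3/2)/36) = -1.
So G(u) = 5*u**2*sin(3*u)/12 + 5*u*cos(3*u)/18 - 5*sin(3*u)/54 - 1.
Check: d/du[5*u**2*sin(3*u)/12 + 5*u*cos(3*u)/18 - 5*sin(3*u)/54 - 1] = 5*u**2*cos(3*u)/4 = G'(u).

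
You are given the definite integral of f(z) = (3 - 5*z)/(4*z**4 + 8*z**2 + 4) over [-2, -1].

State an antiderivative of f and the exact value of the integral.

Antiderivative: F(z) = (3*z**2*atan(z) + 3*z + 3*atan(z) + 5)/(8*z**2 + 8); value = -3*pi/32 + 3/20 + 3*atan(2)/8

For F(z) to be correct the identity F'(z) - f(z) = 0 must hold.
F(z) = (3*z**2*atan(z) + 3*z + 3*atan(z) + 5)/(8*z**2 + 8) is an antiderivative of f.
Check: d/dz[(3*z**2*atan(z) + 3*z + 3*atan(z) + 5)/(8*z**2 + 8)] = (3 - 5*z)/(4*z**4 + 8*z**2 + 4) = f(z).
F(-1) = 1/8 - 3*pi/32; F(-2) = -3*atan(2)/8 - 1/40.
Integral = F(-1) - F(-2) = -3*pi/32 + 3/20 + 3*atan(2)/8.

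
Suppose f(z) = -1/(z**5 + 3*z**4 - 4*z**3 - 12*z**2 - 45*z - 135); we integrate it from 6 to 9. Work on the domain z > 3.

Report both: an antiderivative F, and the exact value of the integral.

Antiderivative: F(z) = (-35*z*log(z - 3) + 125*z*log(z + 3) - 45*z*log(z**2 + 5) + 54*sqrt(5)*z*atan(sqrt(5)*z/5) - 105*log(z - 3) + 375*log(z + 3) - 135*log(z**2 + 5) + 162*sqrt(5)*atan(sqrt(5)*z/5) - 210)/(17640*(z + 3)); value = -25*log(9)/3528 - log(86)/392 - 3*sqrt(5)*atan(6*sqrt(5)/5)/980 - log(6)/504 + 1/3024 + log(3)/504 + 3*sqrt(5)*atan(9*sqrt(5)/5)/980 + log(41)/392 + 25*log(12)/3528

Factor the denominator ((z - 3)*(z + 3)**2*(z**2 + 5)) and decompose: f = -(z - 3)/(196*(z**2 + 5)) + 25/(3528*(z + 3)) + 1/(84*(z + 3)**2) - 1/(504*(z - 3)); each piece integrates to a log, atan, or power term.
F(z) = (-35*z*log(z - 3) + 125*z*log(z + 3) - 45*z*log(z**2 + 5) + 54*sqrt(5)*z*atan(sqrt(5)*z/5) - 105*log(z - 3) + 375*log(z + 3) - 135*log(z**2 + 5) + 162*sqrt(5)*atan(sqrt(5)*z/5) - 210)/(17640*(z + 3)) is an antiderivative of f.
Check: d/dz[(-35*z*log(z - 3) + 125*z*log(z + 3) - 45*z*log(z**2 + 5) + 54*sqrt(5)*z*atan(sqrt(5)*z/5) - 105*log(z - 3) + 375*log(z + 3) - 135*log(z**2 + 5) + 162*sqrt(5)*atan(sqrt(5)*z/5) - 210)/(17640*(z + 3))] = -1/(z**5 + 3*z**4 - 4*z**3 - 12*z**2 - 45*z - 135) = f(z).
F(9) = -log(86)/392 - log(6)/504 - 1/1008 + 3*sqrt(5)*atan(9*sqrt(5)/5)/980 + 25*log(12)/3528; F(6) = -log(41)/392 - log(3)/504 - 1/756 + 3*sqrt(5)*atan(6*sqrt(5)/5)/980 + 25*log(9)/3528.
Integral = F(9) - F(6) = -25*log(9)/3528 - log(86)/392 - 3*sqrt(5)*atan(6*sqrt(5)/5)/980 - log(6)/504 + 1/3024 + log(3)/504 + 3*sqrt(5)*atan(9*sqrt(5)/5)/980 + log(41)/392 + 25*log(12)/3528.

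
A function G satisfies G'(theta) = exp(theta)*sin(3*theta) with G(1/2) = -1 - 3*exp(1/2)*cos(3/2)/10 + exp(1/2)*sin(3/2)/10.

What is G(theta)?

G(theta) = exp(theta)*sin(3*theta)/10 - 3*exp(theta)*cos(3*theta)/10 - 1

A first test for any G(theta): its theta-derivative must equal the given G'(theta).
A general antiderivative is exp(theta)*sin(3*theta)/10 - 3*exp(theta)*cos(3*theta)/10 + C.
The condition gives C = -1 - 3*exp(1/2)*cos(3/2)/10 + exp(1/2)*sin(3/2)/10 - (-3*exp(1/2)*cos(3/2)/10 + exp(1/2)*sin(3/2)/10) = -1.
So G(theta) = exp(theta)*sin(3*theta)/10 - 3*exp(theta)*cos(3*theta)/10 - 1.
Check: d/dtheta[exp(theta)*sin(3*theta)/10 - 3*exp(theta)*cos(3*theta)/10 - 1] = exp(theta)*sin(3*theta) = G'(theta).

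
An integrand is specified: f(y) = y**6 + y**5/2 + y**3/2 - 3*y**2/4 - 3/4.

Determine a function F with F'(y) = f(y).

An antiderivative is F(y) = y*(24*y**6 + 14*y**5 + 21*y**3 - 42*y**2 - 126)/168.

Integrate term by term and add the pieces.
Check: d/dy[y*(24*y**6 + 14*y**5 + 21*y**3 - 42*y**2 - 126)/168] = y**6 + y**5/2 + y**3/2 - 3*y**2/4 - 3/4 = f(y).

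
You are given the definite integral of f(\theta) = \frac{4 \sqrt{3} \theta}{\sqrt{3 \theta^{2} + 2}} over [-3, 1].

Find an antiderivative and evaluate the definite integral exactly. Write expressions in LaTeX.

The substitution u = \theta^{2} + \frac{2}{3} works: f is exactly (dF/du)*(du/d\theta) for that inner function.
F(\theta) = 4 \sqrt{\theta^{2} + \frac{2}{3}} is an antiderivative of f.
Check: d/d\theta[4 \sqrt{\theta^{2} + \frac{2}{3}}] = \frac{4 \sqrt{3} \theta}{\sqrt{3 \theta^{2} + 2}} = f(\theta).
F(1) = \frac{4 \sqrt{15}}{3}; F(-3) = \frac{4 \sqrt{87}}{3}.
Integral = F(1) - F(-3) = - \frac{4 \sqrt{87}}{3} + \frac{4 \sqrt{15}}{3}.

Antiderivative: F(\theta) = 4 \sqrt{\theta^{2} + \frac{2}{3}}; value = - \frac{4 \sqrt{87}}{3} + \frac{4 \sqrt{15}}{3}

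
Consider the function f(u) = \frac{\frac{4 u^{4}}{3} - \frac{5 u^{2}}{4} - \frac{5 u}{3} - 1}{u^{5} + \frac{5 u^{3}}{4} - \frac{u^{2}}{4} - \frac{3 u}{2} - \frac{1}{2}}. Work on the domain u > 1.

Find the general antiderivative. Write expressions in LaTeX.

F(u) = - \frac{31 \log{\left(u - 1 \right)}}{81} + \frac{329 \log{\left(u + \frac{1}{2} \right)}}{729} + \frac{461 \log{\left(u^{2} + 2 \right)}}{729} + \frac{179 \sqrt{2} \operatorname{atan}{\left(\frac{\sqrt{2} u}{2} \right)}}{729} - \frac{19}{162 u + 81} + C

Factor the denominator (3 \left(u - 1\right) \left(2 u + 1\right)^{2} \left(u^{2} + 2\right)) and decompose: f = \frac{2 \left(461 u + 179\right)}{729 \left(u^{2} + 2\right)} + \frac{658}{729 \left(2 u + 1\right)} + \frac{38}{81 \left(2 u + 1\right)^{2}} - \frac{31}{81 \left(u - 1\right)}; each piece integrates to a log, atan, or power term.
Check: d/du[- \frac{31 \log{\left(u - 1 \right)}}{81} + \frac{329 \log{\left(u + \frac{1}{2} \right)}}{729} + \frac{461 \log{\left(u^{2} + 2 \right)}}{729} + \frac{179 \sqrt{2} \operatorname{atan}{\left(\frac{\sqrt{2} u}{2} \right)}}{729} - \frac{19}{162 u + 81}] = \frac{16 u^{4} - 15 u^{2} - 20 u - 12}{12 u^{5} + 15 u^{3} - 3 u^{2} - 18 u - 6}, which equals f(u).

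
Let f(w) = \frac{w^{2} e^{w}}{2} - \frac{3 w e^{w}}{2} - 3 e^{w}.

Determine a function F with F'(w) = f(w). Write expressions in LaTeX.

f has the shape u'v + uv' for u = \frac{w^{2}}{2} - \frac{5 w}{2} - \frac{1}{2} and v = e^{w} — it is the derivative of the product u*v.
Check: d/dw[\frac{\left(w^{2} - 5 w - 1\right) e^{w}}{2}] = \frac{w^{2} e^{w}}{2} - \frac{3 w e^{w}}{2} - 3 e^{w} = f(w).

An antiderivative is F(w) = \frac{\left(w^{2} - 5 w - 1\right) e^{w}}{2}.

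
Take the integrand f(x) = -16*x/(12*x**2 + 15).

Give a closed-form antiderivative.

The substitution u = 4*x**2 + 5 works: f is exactly (dF/du)*(du/dx) for that inner function.
Check: d/dx[-2*log(4*x**2 + 5)/3] = -16*x/(12*x**2 + 15) = f(x).

An antiderivative is F(x) = -2*log(4*x**2 + 5)/3.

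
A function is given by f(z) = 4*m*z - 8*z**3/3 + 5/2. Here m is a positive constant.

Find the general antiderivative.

F(z) = 2*m*z**2 - 2*z**4/3 + 5*z/2 + C

The integrand splits into summands that can be handled one at a time.
Check: d/dz[2*m*z**2 - 2*z**4/3 + 5*z/2] = 4*m*z - 8*z**3/3 + 5/2 = f(z).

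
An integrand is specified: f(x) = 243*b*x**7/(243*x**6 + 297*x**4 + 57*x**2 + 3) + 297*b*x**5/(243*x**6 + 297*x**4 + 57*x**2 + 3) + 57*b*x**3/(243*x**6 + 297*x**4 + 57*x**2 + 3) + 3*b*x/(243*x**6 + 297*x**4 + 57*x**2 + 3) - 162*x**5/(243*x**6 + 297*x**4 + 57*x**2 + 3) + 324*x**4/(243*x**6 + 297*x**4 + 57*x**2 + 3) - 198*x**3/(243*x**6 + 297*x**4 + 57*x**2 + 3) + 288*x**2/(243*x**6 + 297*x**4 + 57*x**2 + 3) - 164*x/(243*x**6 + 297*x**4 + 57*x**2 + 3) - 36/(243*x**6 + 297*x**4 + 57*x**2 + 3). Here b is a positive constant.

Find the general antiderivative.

The integrand splits into summands that can be handled one at a time.
Check: d/dx[b*x**2/2 + (1 - 4*x)/(3*x**2 + 1/3) - log(2*x**2 + 2)/3] = (243*b*x**7 + 297*b*x**5 + 57*b*x**3 + 3*b*x - 162*x**5 + 324*x**4 - 198*x**3 + 288*x**2 - 164*x - 36)/(243*x**6 + 297*x**4 + 57*x**2 + 3), which equals f(x).

F(x) = b*x**2/2 + (1 - 4*x)/(3*x**2 + 1/3) - log(2*x**2 + 2)/3 + C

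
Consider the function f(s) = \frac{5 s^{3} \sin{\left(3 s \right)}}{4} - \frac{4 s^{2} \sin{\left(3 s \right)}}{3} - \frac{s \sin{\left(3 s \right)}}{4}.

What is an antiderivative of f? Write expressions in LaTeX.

An antiderivative is F(s) = - \frac{5 s^{3} \cos{\left(3 s \right)}}{12} + \frac{5 s^{2} \sin{\left(3 s \right)}}{12} + \frac{4 s^{2} \cos{\left(3 s \right)}}{9} - \frac{8 s \sin{\left(3 s \right)}}{27} + \frac{13 s \cos{\left(3 s \right)}}{36} - \frac{13 \sin{\left(3 s \right)}}{108} - \frac{8 \cos{\left(3 s \right)}}{81}.

Integrate term by term and add the pieces.
Check: d/ds[- \frac{5 s^{3} \cos{\left(3 s \right)}}{12} + \frac{5 s^{2} \sin{\left(3 s \right)}}{12} + \frac{4 s^{2} \cos{\left(3 s \right)}}{9} - \frac{8 s \sin{\left(3 s \right)}}{27} + \frac{13 s \cos{\left(3 s \right)}}{36} - \frac{13 \sin{\left(3 s \right)}}{108} - \frac{8 \cos{\left(3 s \right)}}{81}] = \frac{5 s^{3} \sin{\left(3 s \right)}}{4} - \frac{4 s^{2} \sin{\left(3 s \right)}}{3} - \frac{s \sin{\left(3 s \right)}}{4} = f(s).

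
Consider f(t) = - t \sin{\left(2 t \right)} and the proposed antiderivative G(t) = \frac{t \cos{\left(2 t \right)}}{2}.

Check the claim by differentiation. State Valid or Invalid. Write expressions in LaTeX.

d/dt[G] = - t \sin{\left(2 t \right)} + \frac{\cos{\left(2 t \right)}}{2}
d/dt[G] - f(t) = \frac{\cos{\left(2 t \right)}}{2} != 0.

Invalid: d/dt[G] - f = \frac{\cos{\left(2 t \right)}}{2}, which is not 0.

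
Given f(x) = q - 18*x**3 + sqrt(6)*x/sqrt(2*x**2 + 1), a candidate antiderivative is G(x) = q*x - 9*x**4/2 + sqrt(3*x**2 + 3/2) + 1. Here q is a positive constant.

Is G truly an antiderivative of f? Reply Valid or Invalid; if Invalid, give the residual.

Valid. The derivative of G reproduces f.

d/dx[G] = (q*sqrt(2*x**2 + 1) - 18*x**3*sqrt(2*x**2 + 1) + sqrt(6)*x)/sqrt(2*x**2 + 1)
This equals f(x) exactly, so the claim holds.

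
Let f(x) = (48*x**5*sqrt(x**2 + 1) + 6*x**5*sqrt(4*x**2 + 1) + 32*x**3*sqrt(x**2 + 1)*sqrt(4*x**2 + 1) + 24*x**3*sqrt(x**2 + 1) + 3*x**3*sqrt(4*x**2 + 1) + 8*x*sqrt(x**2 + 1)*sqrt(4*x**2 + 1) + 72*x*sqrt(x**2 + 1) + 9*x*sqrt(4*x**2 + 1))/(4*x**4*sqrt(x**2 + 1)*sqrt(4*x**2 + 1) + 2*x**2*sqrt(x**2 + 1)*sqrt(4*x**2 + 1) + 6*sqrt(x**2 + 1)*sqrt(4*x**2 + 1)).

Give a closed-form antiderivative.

An antiderivative is F(x) = 3*sqrt(x**2 + 1)/2 + 3*sqrt(4*x**2 + 1) + 2*log(2*x**4 + x**2 + 3).

An antiderivative F(x) passes only if d/dx[F] lands on f(x) exactly.
Check: d/dx[3*sqrt(x**2 + 1)/2 + 3*sqrt(4*x**2 + 1) + 2*log(2*x**4 + x**2 + 3)] = (48*x**5*sqrt(x**2 + 1) + 6*x**5*sqrt(4*x**2 + 1) + 32*x**3*sqrt(x**2 + 1)*sqrt(4*x**2 + 1) + 24*x**3*sqrt(x**2 + 1) + 3*x**3*sqrt(4*x**2 + 1) + 8*x*sqrt(x**2 + 1)*sqrt(4*x**2 + 1) + 72*x*sqrt(x**2 + 1) + 9*x*sqrt(4*x**2 + 1))/(4*x**4*sqrt(x**2 + 1)*sqrt(4*x**2 + 1) + 2*x**2*sqrt(x**2 + 1)*sqrt(4*x**2 + 1) + 6*sqrt(x**2 + 1)*sqrt(4*x**2 + 1)) = f(x).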